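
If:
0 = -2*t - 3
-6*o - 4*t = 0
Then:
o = 1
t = -3/2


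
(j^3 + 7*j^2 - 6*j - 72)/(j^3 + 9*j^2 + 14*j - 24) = (j - 3)/(j - 1)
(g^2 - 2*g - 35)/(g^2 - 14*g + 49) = (g + 5)/(g - 7)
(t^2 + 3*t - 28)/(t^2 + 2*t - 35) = (t - 4)/(t - 5)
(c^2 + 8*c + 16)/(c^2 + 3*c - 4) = (c + 4)/(c - 1)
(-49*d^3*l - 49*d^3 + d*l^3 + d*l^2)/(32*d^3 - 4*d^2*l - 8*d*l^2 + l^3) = d*(-49*d^2*l - 49*d^2 + l^3 + l^2)/(32*d^3 - 4*d^2*l - 8*d*l^2 + l^3)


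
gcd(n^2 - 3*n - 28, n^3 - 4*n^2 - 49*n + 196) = n - 7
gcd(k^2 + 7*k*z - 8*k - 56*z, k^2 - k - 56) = k - 8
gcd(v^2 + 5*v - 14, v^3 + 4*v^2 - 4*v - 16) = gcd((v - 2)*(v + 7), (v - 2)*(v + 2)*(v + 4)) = v - 2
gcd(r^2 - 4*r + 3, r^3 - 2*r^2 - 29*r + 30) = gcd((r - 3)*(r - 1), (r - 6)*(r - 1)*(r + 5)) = r - 1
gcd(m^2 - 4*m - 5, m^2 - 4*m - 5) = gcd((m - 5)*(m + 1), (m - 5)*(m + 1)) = m^2 - 4*m - 5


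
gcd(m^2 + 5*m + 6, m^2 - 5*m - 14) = m + 2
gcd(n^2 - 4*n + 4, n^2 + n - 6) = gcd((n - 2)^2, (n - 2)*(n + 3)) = n - 2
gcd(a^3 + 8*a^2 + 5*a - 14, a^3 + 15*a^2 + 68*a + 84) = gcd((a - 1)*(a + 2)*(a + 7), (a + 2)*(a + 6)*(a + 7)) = a^2 + 9*a + 14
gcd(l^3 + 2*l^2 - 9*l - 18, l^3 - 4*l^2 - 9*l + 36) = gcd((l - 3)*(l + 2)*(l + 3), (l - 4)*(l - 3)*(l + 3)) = l^2 - 9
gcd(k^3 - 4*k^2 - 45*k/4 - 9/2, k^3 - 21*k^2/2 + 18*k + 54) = k^2 - 9*k/2 - 9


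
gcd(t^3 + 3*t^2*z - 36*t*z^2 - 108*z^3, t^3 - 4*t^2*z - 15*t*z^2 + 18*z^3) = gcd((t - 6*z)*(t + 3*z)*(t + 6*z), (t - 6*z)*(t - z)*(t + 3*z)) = -t^2 + 3*t*z + 18*z^2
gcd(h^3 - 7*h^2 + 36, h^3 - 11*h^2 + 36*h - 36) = h^2 - 9*h + 18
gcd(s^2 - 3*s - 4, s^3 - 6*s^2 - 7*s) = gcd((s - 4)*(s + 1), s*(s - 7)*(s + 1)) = s + 1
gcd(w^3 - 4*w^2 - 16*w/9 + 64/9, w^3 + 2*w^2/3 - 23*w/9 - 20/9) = w + 4/3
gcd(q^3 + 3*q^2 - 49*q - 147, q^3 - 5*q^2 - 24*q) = q + 3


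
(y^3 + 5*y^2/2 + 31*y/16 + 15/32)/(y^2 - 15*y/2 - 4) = (y^2 + 2*y + 15/16)/(y - 8)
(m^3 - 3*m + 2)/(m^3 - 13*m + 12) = (m^2 + m - 2)/(m^2 + m - 12)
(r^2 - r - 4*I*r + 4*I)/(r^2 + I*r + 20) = (r - 1)/(r + 5*I)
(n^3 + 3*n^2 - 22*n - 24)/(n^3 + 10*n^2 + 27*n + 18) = (n - 4)/(n + 3)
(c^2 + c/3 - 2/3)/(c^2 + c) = (c - 2/3)/c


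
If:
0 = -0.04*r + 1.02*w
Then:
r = 25.5*w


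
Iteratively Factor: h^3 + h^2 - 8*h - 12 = (h + 2)*(h^2 - h - 6) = (h - 3)*(h + 2)*(h + 2)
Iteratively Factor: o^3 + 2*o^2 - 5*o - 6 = (o - 2)*(o^2 + 4*o + 3) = (o - 2)*(o + 3)*(o + 1)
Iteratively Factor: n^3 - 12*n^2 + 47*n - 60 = (n - 5)*(n^2 - 7*n + 12) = (n - 5)*(n - 4)*(n - 3)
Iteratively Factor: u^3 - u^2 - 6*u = (u - 3)*(u^2 + 2*u) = u*(u - 3)*(u + 2)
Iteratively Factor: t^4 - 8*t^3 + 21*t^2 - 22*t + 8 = (t - 1)*(t^3 - 7*t^2 + 14*t - 8) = (t - 1)^2*(t^2 - 6*t + 8) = (t - 2)*(t - 1)^2*(t - 4)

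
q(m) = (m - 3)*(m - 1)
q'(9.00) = 14.00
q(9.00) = 48.00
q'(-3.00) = -10.00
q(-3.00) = 24.00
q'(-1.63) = -7.26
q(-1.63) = 12.18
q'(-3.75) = -11.50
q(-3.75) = 32.06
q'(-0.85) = -5.70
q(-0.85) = 7.12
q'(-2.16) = -8.32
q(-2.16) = 16.31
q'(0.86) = -2.28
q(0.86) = 0.30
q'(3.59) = 3.18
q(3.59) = 1.53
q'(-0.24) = -4.48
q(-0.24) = 4.02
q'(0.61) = -2.78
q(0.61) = 0.93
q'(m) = 2*m - 4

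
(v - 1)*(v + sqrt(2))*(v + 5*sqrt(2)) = v^3 - v^2 + 6*sqrt(2)*v^2 - 6*sqrt(2)*v + 10*v - 10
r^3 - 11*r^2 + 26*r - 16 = (r - 8)*(r - 2)*(r - 1)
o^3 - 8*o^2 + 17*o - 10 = (o - 5)*(o - 2)*(o - 1)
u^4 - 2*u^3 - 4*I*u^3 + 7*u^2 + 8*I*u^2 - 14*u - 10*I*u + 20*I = (u - 2)*(u - 5*I)*(u - I)*(u + 2*I)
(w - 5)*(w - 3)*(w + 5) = w^3 - 3*w^2 - 25*w + 75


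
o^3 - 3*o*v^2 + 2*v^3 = (o - v)^2*(o + 2*v)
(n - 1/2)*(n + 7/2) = n^2 + 3*n - 7/4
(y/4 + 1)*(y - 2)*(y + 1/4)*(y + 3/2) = y^4/4 + 15*y^3/16 - 33*y^2/32 - 53*y/16 - 3/4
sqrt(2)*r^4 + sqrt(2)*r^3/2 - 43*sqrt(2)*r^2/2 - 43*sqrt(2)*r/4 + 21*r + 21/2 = (r - 3*sqrt(2))*(r - sqrt(2)/2)*(r + 7*sqrt(2)/2)*(sqrt(2)*r + sqrt(2)/2)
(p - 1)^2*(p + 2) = p^3 - 3*p + 2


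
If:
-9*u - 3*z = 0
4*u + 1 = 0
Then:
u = -1/4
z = 3/4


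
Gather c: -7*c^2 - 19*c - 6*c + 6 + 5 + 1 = -7*c^2 - 25*c + 12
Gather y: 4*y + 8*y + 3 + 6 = 12*y + 9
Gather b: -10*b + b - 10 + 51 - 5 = 36 - 9*b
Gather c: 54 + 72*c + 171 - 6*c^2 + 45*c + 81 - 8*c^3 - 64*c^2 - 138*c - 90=-8*c^3 - 70*c^2 - 21*c + 216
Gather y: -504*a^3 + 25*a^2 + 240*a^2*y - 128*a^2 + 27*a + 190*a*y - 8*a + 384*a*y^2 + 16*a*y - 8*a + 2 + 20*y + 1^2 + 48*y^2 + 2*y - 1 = -504*a^3 - 103*a^2 + 11*a + y^2*(384*a + 48) + y*(240*a^2 + 206*a + 22) + 2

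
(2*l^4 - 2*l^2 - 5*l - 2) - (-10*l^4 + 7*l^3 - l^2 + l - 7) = 12*l^4 - 7*l^3 - l^2 - 6*l + 5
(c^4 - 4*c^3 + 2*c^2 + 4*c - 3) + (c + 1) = c^4 - 4*c^3 + 2*c^2 + 5*c - 2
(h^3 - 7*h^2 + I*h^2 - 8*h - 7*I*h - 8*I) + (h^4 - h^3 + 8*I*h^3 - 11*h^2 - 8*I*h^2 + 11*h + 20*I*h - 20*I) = h^4 + 8*I*h^3 - 18*h^2 - 7*I*h^2 + 3*h + 13*I*h - 28*I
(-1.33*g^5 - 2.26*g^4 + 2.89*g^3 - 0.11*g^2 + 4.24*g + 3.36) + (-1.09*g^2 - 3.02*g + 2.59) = -1.33*g^5 - 2.26*g^4 + 2.89*g^3 - 1.2*g^2 + 1.22*g + 5.95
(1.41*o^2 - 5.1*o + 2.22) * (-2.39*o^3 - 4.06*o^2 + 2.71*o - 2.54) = -3.3699*o^5 + 6.4644*o^4 + 19.2213*o^3 - 26.4156*o^2 + 18.9702*o - 5.6388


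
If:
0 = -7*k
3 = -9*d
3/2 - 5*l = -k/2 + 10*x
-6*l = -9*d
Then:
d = -1/3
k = 0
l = -1/2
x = 2/5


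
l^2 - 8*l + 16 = (l - 4)^2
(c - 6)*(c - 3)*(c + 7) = c^3 - 2*c^2 - 45*c + 126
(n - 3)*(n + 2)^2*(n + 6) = n^4 + 7*n^3 - 2*n^2 - 60*n - 72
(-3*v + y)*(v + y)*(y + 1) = -3*v^2*y - 3*v^2 - 2*v*y^2 - 2*v*y + y^3 + y^2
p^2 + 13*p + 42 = (p + 6)*(p + 7)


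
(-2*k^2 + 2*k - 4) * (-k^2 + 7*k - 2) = 2*k^4 - 16*k^3 + 22*k^2 - 32*k + 8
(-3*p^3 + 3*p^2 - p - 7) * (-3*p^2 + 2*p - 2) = 9*p^5 - 15*p^4 + 15*p^3 + 13*p^2 - 12*p + 14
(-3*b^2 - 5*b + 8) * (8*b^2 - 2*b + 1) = -24*b^4 - 34*b^3 + 71*b^2 - 21*b + 8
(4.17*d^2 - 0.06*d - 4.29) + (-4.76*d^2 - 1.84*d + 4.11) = -0.59*d^2 - 1.9*d - 0.18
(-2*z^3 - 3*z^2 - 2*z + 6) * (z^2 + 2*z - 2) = -2*z^5 - 7*z^4 - 4*z^3 + 8*z^2 + 16*z - 12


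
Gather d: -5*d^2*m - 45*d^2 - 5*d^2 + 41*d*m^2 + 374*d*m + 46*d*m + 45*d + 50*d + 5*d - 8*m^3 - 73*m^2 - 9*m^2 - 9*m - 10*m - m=d^2*(-5*m - 50) + d*(41*m^2 + 420*m + 100) - 8*m^3 - 82*m^2 - 20*m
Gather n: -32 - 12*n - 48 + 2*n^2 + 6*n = 2*n^2 - 6*n - 80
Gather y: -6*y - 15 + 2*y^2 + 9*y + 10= 2*y^2 + 3*y - 5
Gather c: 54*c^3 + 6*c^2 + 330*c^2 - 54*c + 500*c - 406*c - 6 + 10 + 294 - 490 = 54*c^3 + 336*c^2 + 40*c - 192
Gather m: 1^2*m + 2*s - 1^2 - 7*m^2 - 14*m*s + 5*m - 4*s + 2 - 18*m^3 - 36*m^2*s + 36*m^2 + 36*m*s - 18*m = -18*m^3 + m^2*(29 - 36*s) + m*(22*s - 12) - 2*s + 1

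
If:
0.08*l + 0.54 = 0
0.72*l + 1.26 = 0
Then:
No Solution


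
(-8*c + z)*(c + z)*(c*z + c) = -8*c^3*z - 8*c^3 - 7*c^2*z^2 - 7*c^2*z + c*z^3 + c*z^2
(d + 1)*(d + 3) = d^2 + 4*d + 3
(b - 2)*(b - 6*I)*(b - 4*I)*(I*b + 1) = I*b^4 + 11*b^3 - 2*I*b^3 - 22*b^2 - 34*I*b^2 - 24*b + 68*I*b + 48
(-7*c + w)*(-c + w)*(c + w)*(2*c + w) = 14*c^4 + 5*c^3*w - 15*c^2*w^2 - 5*c*w^3 + w^4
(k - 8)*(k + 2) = k^2 - 6*k - 16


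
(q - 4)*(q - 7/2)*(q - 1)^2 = q^4 - 19*q^3/2 + 30*q^2 - 71*q/2 + 14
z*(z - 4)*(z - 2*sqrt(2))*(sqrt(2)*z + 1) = sqrt(2)*z^4 - 4*sqrt(2)*z^3 - 3*z^3 - 2*sqrt(2)*z^2 + 12*z^2 + 8*sqrt(2)*z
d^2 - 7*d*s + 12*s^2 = (d - 4*s)*(d - 3*s)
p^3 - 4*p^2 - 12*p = p*(p - 6)*(p + 2)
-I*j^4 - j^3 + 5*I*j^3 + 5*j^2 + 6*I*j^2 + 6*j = j*(j - 6)*(j - I)*(-I*j - I)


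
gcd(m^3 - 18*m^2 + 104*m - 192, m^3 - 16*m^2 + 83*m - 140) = m - 4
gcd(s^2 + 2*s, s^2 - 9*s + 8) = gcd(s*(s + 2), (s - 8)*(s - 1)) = 1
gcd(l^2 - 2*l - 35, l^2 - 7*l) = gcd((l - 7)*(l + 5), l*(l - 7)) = l - 7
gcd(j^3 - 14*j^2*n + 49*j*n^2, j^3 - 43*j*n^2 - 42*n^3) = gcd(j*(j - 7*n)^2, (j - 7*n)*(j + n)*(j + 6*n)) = j - 7*n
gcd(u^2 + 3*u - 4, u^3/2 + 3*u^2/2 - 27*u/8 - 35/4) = 1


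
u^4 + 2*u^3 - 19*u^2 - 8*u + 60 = (u - 3)*(u - 2)*(u + 2)*(u + 5)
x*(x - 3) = x^2 - 3*x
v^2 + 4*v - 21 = (v - 3)*(v + 7)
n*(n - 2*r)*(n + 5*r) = n^3 + 3*n^2*r - 10*n*r^2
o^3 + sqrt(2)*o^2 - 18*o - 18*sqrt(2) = (o - 3*sqrt(2))*(o + sqrt(2))*(o + 3*sqrt(2))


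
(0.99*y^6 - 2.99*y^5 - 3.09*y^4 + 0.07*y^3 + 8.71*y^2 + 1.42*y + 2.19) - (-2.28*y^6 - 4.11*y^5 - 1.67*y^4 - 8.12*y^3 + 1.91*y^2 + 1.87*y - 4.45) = 3.27*y^6 + 1.12*y^5 - 1.42*y^4 + 8.19*y^3 + 6.8*y^2 - 0.45*y + 6.64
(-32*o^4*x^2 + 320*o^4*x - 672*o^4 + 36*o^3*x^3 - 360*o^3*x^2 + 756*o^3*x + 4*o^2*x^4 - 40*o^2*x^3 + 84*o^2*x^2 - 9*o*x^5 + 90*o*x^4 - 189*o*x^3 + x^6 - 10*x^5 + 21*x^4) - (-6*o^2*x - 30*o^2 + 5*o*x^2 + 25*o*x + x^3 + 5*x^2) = -32*o^4*x^2 + 320*o^4*x - 672*o^4 + 36*o^3*x^3 - 360*o^3*x^2 + 756*o^3*x + 4*o^2*x^4 - 40*o^2*x^3 + 84*o^2*x^2 + 6*o^2*x + 30*o^2 - 9*o*x^5 + 90*o*x^4 - 189*o*x^3 - 5*o*x^2 - 25*o*x + x^6 - 10*x^5 + 21*x^4 - x^3 - 5*x^2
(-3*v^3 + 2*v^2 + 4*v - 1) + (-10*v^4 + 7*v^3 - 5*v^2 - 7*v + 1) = -10*v^4 + 4*v^3 - 3*v^2 - 3*v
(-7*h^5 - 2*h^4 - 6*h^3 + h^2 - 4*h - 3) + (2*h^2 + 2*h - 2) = -7*h^5 - 2*h^4 - 6*h^3 + 3*h^2 - 2*h - 5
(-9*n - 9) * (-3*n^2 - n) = 27*n^3 + 36*n^2 + 9*n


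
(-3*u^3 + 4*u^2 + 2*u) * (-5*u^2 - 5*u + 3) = 15*u^5 - 5*u^4 - 39*u^3 + 2*u^2 + 6*u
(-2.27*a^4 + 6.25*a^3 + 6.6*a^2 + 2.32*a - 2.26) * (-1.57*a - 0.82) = 3.5639*a^5 - 7.9511*a^4 - 15.487*a^3 - 9.0544*a^2 + 1.6458*a + 1.8532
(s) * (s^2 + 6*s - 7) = s^3 + 6*s^2 - 7*s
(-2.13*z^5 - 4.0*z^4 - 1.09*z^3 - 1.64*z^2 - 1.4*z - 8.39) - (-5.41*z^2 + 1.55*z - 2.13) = -2.13*z^5 - 4.0*z^4 - 1.09*z^3 + 3.77*z^2 - 2.95*z - 6.26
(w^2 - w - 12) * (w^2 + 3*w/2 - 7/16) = w^4 + w^3/2 - 223*w^2/16 - 281*w/16 + 21/4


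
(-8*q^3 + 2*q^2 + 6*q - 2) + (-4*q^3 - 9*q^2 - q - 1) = -12*q^3 - 7*q^2 + 5*q - 3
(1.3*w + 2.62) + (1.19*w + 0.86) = 2.49*w + 3.48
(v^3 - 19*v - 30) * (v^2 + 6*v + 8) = v^5 + 6*v^4 - 11*v^3 - 144*v^2 - 332*v - 240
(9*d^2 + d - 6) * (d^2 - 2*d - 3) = 9*d^4 - 17*d^3 - 35*d^2 + 9*d + 18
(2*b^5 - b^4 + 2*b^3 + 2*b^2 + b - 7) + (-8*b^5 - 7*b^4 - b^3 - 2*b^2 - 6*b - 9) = -6*b^5 - 8*b^4 + b^3 - 5*b - 16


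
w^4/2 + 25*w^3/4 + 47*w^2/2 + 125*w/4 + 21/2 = (w/2 + 1)*(w + 1/2)*(w + 3)*(w + 7)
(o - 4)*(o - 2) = o^2 - 6*o + 8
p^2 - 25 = (p - 5)*(p + 5)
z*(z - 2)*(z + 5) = z^3 + 3*z^2 - 10*z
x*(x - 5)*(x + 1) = x^3 - 4*x^2 - 5*x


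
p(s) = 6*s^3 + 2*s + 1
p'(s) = 18*s^2 + 2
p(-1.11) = -9.43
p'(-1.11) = 24.18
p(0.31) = 1.80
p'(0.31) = 3.73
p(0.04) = 1.08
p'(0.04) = 2.03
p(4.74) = 649.46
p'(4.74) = 406.42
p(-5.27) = -887.72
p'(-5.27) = 501.91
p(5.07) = 793.08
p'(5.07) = 464.69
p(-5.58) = -1052.61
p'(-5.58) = 562.46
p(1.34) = 18.12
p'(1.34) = 34.32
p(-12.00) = -10391.00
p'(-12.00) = 2594.00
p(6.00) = 1309.00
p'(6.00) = 650.00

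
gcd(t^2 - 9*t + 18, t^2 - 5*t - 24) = 1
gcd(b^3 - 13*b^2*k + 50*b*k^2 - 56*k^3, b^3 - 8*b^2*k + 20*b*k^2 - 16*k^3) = b^2 - 6*b*k + 8*k^2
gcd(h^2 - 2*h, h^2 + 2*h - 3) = 1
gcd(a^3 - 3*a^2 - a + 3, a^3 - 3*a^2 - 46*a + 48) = a - 1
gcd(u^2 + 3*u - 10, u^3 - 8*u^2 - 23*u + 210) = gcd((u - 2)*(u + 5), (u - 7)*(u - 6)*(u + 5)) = u + 5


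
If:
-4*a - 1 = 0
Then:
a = -1/4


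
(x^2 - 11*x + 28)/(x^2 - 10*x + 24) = (x - 7)/(x - 6)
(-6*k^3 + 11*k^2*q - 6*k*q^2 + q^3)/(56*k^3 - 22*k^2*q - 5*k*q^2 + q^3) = (3*k^2 - 4*k*q + q^2)/(-28*k^2 - 3*k*q + q^2)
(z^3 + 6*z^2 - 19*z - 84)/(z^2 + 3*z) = z + 3 - 28/z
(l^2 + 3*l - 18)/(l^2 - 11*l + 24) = (l + 6)/(l - 8)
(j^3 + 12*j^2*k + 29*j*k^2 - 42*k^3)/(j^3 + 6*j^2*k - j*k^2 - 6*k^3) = (j + 7*k)/(j + k)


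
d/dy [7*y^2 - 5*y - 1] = 14*y - 5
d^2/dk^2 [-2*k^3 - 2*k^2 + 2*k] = -12*k - 4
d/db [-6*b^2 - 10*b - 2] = -12*b - 10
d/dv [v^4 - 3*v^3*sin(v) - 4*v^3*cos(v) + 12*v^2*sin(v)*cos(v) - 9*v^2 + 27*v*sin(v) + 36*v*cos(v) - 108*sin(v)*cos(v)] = 4*v^3*sin(v) - 3*v^3*cos(v) + 4*v^3 - 9*v^2*sin(v) - 12*v^2*cos(v) + 12*v^2*cos(2*v) - 36*v*sin(v) + 12*v*sin(2*v) + 27*v*cos(v) - 18*v + 27*sin(v) + 36*cos(v) - 108*cos(2*v)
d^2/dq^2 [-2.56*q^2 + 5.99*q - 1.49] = -5.12000000000000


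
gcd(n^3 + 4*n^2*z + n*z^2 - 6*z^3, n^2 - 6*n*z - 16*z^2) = n + 2*z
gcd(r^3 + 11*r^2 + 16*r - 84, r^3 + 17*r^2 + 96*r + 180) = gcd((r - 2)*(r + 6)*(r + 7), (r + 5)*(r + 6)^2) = r + 6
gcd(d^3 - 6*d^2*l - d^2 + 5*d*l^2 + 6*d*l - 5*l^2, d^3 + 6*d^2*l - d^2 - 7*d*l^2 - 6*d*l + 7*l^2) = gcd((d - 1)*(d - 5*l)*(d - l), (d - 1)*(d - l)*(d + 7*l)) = d^2 - d*l - d + l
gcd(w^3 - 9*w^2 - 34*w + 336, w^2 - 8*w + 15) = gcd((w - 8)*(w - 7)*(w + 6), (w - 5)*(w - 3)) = 1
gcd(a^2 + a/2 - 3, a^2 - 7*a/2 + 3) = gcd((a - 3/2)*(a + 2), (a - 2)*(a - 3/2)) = a - 3/2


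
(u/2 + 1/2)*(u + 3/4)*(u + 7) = u^3/2 + 35*u^2/8 + 13*u/2 + 21/8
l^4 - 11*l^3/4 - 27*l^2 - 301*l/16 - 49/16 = (l - 7)*(l + 1/4)*(l + 1/2)*(l + 7/2)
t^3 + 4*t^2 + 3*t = t*(t + 1)*(t + 3)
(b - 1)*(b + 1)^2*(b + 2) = b^4 + 3*b^3 + b^2 - 3*b - 2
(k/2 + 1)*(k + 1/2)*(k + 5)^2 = k^4/2 + 25*k^3/4 + 51*k^2/2 + 145*k/4 + 25/2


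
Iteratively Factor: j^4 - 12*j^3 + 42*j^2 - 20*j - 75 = (j - 5)*(j^3 - 7*j^2 + 7*j + 15) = (j - 5)*(j + 1)*(j^2 - 8*j + 15) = (j - 5)*(j - 3)*(j + 1)*(j - 5)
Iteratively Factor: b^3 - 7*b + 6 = (b - 1)*(b^2 + b - 6) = (b - 1)*(b + 3)*(b - 2)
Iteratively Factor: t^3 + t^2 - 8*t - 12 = (t + 2)*(t^2 - t - 6) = (t + 2)^2*(t - 3)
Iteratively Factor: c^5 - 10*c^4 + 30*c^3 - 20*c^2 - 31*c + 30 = (c - 2)*(c^4 - 8*c^3 + 14*c^2 + 8*c - 15) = (c - 5)*(c - 2)*(c^3 - 3*c^2 - c + 3) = (c - 5)*(c - 2)*(c - 1)*(c^2 - 2*c - 3) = (c - 5)*(c - 2)*(c - 1)*(c + 1)*(c - 3)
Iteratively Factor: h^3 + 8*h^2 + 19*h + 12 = (h + 1)*(h^2 + 7*h + 12) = (h + 1)*(h + 4)*(h + 3)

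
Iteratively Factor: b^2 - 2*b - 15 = (b + 3)*(b - 5)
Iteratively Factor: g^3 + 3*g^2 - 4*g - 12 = (g + 2)*(g^2 + g - 6) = (g - 2)*(g + 2)*(g + 3)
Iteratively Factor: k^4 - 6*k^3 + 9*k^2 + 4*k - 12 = (k - 2)*(k^3 - 4*k^2 + k + 6) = (k - 3)*(k - 2)*(k^2 - k - 2) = (k - 3)*(k - 2)^2*(k + 1)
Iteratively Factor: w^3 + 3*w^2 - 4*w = (w + 4)*(w^2 - w) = (w - 1)*(w + 4)*(w)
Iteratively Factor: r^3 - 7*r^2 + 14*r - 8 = (r - 2)*(r^2 - 5*r + 4) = (r - 4)*(r - 2)*(r - 1)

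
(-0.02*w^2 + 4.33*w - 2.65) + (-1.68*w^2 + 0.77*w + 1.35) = -1.7*w^2 + 5.1*w - 1.3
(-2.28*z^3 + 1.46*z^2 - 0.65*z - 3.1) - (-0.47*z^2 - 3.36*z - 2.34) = -2.28*z^3 + 1.93*z^2 + 2.71*z - 0.76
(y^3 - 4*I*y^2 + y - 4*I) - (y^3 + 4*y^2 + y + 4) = -4*y^2 - 4*I*y^2 - 4 - 4*I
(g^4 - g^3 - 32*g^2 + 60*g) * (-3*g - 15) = -3*g^5 - 12*g^4 + 111*g^3 + 300*g^2 - 900*g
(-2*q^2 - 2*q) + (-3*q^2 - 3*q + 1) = -5*q^2 - 5*q + 1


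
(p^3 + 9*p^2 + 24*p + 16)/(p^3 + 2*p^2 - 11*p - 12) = (p + 4)/(p - 3)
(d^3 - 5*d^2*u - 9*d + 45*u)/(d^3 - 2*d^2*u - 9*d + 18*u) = (-d + 5*u)/(-d + 2*u)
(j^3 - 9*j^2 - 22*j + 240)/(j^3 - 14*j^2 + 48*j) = (j + 5)/j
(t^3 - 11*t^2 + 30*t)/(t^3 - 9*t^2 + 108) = t*(t - 5)/(t^2 - 3*t - 18)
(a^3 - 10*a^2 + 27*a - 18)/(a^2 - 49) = (a^3 - 10*a^2 + 27*a - 18)/(a^2 - 49)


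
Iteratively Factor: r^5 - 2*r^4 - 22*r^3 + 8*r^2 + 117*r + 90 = (r - 3)*(r^4 + r^3 - 19*r^2 - 49*r - 30) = (r - 5)*(r - 3)*(r^3 + 6*r^2 + 11*r + 6) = (r - 5)*(r - 3)*(r + 3)*(r^2 + 3*r + 2) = (r - 5)*(r - 3)*(r + 2)*(r + 3)*(r + 1)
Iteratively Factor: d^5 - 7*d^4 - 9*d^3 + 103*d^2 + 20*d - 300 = (d - 5)*(d^4 - 2*d^3 - 19*d^2 + 8*d + 60) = (d - 5)*(d + 3)*(d^3 - 5*d^2 - 4*d + 20) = (d - 5)*(d - 2)*(d + 3)*(d^2 - 3*d - 10) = (d - 5)^2*(d - 2)*(d + 3)*(d + 2)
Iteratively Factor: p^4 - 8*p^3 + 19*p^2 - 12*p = (p)*(p^3 - 8*p^2 + 19*p - 12) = p*(p - 1)*(p^2 - 7*p + 12) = p*(p - 3)*(p - 1)*(p - 4)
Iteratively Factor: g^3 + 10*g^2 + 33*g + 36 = (g + 4)*(g^2 + 6*g + 9) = (g + 3)*(g + 4)*(g + 3)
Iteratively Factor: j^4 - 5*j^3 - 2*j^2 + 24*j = (j + 2)*(j^3 - 7*j^2 + 12*j) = (j - 4)*(j + 2)*(j^2 - 3*j) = j*(j - 4)*(j + 2)*(j - 3)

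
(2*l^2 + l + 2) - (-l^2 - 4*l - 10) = 3*l^2 + 5*l + 12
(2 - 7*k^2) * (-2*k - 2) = 14*k^3 + 14*k^2 - 4*k - 4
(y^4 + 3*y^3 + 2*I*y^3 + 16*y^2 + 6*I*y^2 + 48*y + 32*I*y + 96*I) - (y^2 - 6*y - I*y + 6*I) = y^4 + 3*y^3 + 2*I*y^3 + 15*y^2 + 6*I*y^2 + 54*y + 33*I*y + 90*I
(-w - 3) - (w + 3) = -2*w - 6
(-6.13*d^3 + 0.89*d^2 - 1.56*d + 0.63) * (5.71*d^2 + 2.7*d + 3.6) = -35.0023*d^5 - 11.4691*d^4 - 28.5726*d^3 + 2.5893*d^2 - 3.915*d + 2.268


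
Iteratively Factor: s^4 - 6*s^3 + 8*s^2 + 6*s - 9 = (s - 1)*(s^3 - 5*s^2 + 3*s + 9) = (s - 3)*(s - 1)*(s^2 - 2*s - 3) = (s - 3)^2*(s - 1)*(s + 1)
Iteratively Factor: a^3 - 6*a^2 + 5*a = (a)*(a^2 - 6*a + 5) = a*(a - 5)*(a - 1)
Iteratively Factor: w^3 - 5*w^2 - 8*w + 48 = (w - 4)*(w^2 - w - 12) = (w - 4)^2*(w + 3)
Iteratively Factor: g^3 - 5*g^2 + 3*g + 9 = (g - 3)*(g^2 - 2*g - 3) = (g - 3)*(g + 1)*(g - 3)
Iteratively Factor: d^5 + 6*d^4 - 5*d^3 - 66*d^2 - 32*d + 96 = (d + 2)*(d^4 + 4*d^3 - 13*d^2 - 40*d + 48) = (d + 2)*(d + 4)*(d^3 - 13*d + 12) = (d + 2)*(d + 4)^2*(d^2 - 4*d + 3) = (d - 3)*(d + 2)*(d + 4)^2*(d - 1)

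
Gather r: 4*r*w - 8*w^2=4*r*w - 8*w^2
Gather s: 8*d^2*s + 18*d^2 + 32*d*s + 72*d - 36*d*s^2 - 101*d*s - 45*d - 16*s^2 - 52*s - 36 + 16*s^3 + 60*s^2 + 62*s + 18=18*d^2 + 27*d + 16*s^3 + s^2*(44 - 36*d) + s*(8*d^2 - 69*d + 10) - 18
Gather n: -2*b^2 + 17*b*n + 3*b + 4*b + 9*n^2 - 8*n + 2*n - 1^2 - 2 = -2*b^2 + 7*b + 9*n^2 + n*(17*b - 6) - 3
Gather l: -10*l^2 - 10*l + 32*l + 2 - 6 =-10*l^2 + 22*l - 4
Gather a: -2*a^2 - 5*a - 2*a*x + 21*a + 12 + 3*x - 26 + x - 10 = -2*a^2 + a*(16 - 2*x) + 4*x - 24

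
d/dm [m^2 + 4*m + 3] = 2*m + 4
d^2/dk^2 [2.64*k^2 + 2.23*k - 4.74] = 5.28000000000000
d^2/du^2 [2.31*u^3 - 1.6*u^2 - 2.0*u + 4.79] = 13.86*u - 3.2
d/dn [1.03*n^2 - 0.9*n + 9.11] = 2.06*n - 0.9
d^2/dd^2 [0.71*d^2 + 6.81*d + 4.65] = 1.42000000000000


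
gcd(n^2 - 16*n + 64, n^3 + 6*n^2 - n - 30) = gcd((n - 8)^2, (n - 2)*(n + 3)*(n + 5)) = 1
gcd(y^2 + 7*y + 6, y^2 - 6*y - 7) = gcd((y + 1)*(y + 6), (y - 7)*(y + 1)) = y + 1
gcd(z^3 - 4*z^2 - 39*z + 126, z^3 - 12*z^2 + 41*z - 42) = z^2 - 10*z + 21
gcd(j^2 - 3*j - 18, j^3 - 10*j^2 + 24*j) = j - 6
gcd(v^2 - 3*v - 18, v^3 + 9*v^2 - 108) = 1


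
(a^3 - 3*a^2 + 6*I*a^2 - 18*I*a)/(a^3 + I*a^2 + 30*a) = (a - 3)/(a - 5*I)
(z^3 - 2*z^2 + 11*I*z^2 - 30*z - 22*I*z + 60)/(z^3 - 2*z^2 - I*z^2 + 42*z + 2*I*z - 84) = (z + 5*I)/(z - 7*I)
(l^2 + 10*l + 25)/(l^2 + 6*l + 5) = (l + 5)/(l + 1)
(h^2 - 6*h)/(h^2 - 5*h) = (h - 6)/(h - 5)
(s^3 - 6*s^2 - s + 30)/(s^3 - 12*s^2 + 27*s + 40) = (s^2 - s - 6)/(s^2 - 7*s - 8)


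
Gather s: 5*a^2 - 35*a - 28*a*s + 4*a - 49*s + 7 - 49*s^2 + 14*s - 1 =5*a^2 - 31*a - 49*s^2 + s*(-28*a - 35) + 6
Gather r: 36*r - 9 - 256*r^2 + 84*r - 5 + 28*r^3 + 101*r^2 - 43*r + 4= 28*r^3 - 155*r^2 + 77*r - 10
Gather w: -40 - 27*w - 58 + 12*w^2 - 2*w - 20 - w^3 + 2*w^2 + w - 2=-w^3 + 14*w^2 - 28*w - 120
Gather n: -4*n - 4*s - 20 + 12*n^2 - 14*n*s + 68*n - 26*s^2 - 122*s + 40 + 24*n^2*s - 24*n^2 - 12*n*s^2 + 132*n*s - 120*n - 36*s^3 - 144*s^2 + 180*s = n^2*(24*s - 12) + n*(-12*s^2 + 118*s - 56) - 36*s^3 - 170*s^2 + 54*s + 20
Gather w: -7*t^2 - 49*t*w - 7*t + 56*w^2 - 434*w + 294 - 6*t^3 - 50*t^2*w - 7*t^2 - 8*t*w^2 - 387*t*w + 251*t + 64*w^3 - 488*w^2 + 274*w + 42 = -6*t^3 - 14*t^2 + 244*t + 64*w^3 + w^2*(-8*t - 432) + w*(-50*t^2 - 436*t - 160) + 336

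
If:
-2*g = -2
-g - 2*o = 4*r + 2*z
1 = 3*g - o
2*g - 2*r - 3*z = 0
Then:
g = 1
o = 2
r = -19/8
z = 9/4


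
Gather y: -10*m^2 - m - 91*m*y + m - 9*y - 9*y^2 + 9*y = -10*m^2 - 91*m*y - 9*y^2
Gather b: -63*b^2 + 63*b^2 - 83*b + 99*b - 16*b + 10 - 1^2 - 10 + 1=0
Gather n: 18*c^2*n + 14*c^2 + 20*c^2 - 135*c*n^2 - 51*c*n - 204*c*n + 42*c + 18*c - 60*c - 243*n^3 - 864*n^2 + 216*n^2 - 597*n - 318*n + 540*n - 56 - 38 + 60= 34*c^2 - 243*n^3 + n^2*(-135*c - 648) + n*(18*c^2 - 255*c - 375) - 34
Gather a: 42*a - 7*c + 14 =42*a - 7*c + 14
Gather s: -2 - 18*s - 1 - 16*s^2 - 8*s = -16*s^2 - 26*s - 3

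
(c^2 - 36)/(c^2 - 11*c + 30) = (c + 6)/(c - 5)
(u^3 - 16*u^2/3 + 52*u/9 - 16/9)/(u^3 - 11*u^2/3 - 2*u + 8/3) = (u - 2/3)/(u + 1)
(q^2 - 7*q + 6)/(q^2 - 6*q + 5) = (q - 6)/(q - 5)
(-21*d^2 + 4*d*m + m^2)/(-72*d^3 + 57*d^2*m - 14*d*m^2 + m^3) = (7*d + m)/(24*d^2 - 11*d*m + m^2)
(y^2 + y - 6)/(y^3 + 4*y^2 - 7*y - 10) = (y + 3)/(y^2 + 6*y + 5)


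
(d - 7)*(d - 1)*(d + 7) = d^3 - d^2 - 49*d + 49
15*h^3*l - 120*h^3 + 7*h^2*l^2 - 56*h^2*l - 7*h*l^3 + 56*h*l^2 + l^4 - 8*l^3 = (-5*h + l)*(-3*h + l)*(h + l)*(l - 8)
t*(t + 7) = t^2 + 7*t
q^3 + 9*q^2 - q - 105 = (q - 3)*(q + 5)*(q + 7)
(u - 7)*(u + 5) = u^2 - 2*u - 35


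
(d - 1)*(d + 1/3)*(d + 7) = d^3 + 19*d^2/3 - 5*d - 7/3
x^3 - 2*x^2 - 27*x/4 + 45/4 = (x - 3)*(x - 3/2)*(x + 5/2)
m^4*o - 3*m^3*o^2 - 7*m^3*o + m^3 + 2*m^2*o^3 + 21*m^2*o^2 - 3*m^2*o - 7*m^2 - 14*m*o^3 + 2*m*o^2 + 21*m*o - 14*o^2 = (m - 7)*(m - 2*o)*(m - o)*(m*o + 1)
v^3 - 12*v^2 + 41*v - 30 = (v - 6)*(v - 5)*(v - 1)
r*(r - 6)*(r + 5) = r^3 - r^2 - 30*r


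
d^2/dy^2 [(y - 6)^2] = 2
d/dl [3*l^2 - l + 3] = 6*l - 1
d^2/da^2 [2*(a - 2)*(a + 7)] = 4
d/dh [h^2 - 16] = 2*h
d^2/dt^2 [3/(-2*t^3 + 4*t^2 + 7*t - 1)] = 6*(2*(3*t - 2)*(2*t^3 - 4*t^2 - 7*t + 1) - (-6*t^2 + 8*t + 7)^2)/(2*t^3 - 4*t^2 - 7*t + 1)^3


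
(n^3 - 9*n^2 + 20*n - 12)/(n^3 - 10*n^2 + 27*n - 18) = (n - 2)/(n - 3)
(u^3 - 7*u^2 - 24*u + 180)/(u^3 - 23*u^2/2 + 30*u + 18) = 2*(u + 5)/(2*u + 1)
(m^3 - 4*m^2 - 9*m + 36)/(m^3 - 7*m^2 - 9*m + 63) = (m - 4)/(m - 7)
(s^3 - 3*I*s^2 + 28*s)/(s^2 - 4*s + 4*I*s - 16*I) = s*(s - 7*I)/(s - 4)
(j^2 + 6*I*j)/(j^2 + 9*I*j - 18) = j/(j + 3*I)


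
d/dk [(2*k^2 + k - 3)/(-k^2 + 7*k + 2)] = (15*k^2 + 2*k + 23)/(k^4 - 14*k^3 + 45*k^2 + 28*k + 4)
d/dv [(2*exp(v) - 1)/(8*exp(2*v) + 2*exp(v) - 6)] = (-8*exp(2*v) + 8*exp(v) - 5)*exp(v)/(2*(16*exp(4*v) + 8*exp(3*v) - 23*exp(2*v) - 6*exp(v) + 9))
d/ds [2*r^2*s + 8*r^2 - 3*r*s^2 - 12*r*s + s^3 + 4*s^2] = 2*r^2 - 6*r*s - 12*r + 3*s^2 + 8*s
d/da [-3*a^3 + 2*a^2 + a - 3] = -9*a^2 + 4*a + 1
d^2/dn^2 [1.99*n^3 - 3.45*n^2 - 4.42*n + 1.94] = 11.94*n - 6.9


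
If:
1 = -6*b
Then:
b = -1/6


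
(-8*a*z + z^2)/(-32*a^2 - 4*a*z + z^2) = z/(4*a + z)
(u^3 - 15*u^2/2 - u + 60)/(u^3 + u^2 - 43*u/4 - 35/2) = 2*(u^2 - 10*u + 24)/(2*u^2 - 3*u - 14)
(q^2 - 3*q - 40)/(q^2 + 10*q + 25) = (q - 8)/(q + 5)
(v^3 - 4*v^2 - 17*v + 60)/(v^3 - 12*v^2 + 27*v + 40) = (v^2 + v - 12)/(v^2 - 7*v - 8)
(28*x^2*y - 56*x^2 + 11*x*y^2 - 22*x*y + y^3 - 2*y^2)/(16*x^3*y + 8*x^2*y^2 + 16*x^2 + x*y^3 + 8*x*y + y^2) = (7*x*y - 14*x + y^2 - 2*y)/(4*x^2*y + x*y^2 + 4*x + y)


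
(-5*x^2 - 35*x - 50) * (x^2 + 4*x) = -5*x^4 - 55*x^3 - 190*x^2 - 200*x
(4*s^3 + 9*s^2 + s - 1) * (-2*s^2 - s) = -8*s^5 - 22*s^4 - 11*s^3 + s^2 + s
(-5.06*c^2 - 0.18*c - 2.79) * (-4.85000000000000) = 24.541*c^2 + 0.873*c + 13.5315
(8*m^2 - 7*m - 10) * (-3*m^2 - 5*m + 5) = -24*m^4 - 19*m^3 + 105*m^2 + 15*m - 50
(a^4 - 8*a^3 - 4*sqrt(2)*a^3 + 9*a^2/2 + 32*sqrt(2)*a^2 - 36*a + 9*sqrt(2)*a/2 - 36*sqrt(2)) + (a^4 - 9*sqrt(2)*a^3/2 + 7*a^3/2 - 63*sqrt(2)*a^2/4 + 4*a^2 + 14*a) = 2*a^4 - 17*sqrt(2)*a^3/2 - 9*a^3/2 + 17*a^2/2 + 65*sqrt(2)*a^2/4 - 22*a + 9*sqrt(2)*a/2 - 36*sqrt(2)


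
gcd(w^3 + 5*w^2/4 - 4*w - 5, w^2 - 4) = w^2 - 4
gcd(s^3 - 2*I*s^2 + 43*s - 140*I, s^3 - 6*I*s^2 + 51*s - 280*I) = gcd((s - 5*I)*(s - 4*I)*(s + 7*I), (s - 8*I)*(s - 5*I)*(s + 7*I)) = s^2 + 2*I*s + 35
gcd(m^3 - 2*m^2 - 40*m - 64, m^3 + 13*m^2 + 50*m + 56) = m^2 + 6*m + 8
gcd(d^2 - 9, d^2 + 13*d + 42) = 1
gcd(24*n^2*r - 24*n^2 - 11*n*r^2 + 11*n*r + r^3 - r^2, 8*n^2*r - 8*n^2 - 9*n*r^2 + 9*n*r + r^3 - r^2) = -8*n*r + 8*n + r^2 - r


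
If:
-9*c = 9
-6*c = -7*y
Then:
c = -1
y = -6/7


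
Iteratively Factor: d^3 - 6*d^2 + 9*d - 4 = (d - 1)*(d^2 - 5*d + 4) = (d - 4)*(d - 1)*(d - 1)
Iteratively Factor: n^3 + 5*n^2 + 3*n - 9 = (n + 3)*(n^2 + 2*n - 3) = (n - 1)*(n + 3)*(n + 3)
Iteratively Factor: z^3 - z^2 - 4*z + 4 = (z + 2)*(z^2 - 3*z + 2) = (z - 2)*(z + 2)*(z - 1)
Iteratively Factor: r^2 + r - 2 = (r - 1)*(r + 2)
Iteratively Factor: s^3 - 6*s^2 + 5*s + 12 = (s - 4)*(s^2 - 2*s - 3) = (s - 4)*(s + 1)*(s - 3)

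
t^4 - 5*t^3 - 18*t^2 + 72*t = t*(t - 6)*(t - 3)*(t + 4)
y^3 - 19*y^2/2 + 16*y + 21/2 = (y - 7)*(y - 3)*(y + 1/2)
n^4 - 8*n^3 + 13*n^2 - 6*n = n*(n - 6)*(n - 1)^2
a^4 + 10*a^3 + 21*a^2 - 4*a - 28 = (a - 1)*(a + 2)^2*(a + 7)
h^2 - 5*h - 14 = (h - 7)*(h + 2)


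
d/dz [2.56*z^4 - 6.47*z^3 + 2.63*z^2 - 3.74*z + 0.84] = 10.24*z^3 - 19.41*z^2 + 5.26*z - 3.74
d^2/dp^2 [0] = 0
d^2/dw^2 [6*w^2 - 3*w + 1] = 12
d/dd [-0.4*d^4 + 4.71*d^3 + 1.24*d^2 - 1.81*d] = -1.6*d^3 + 14.13*d^2 + 2.48*d - 1.81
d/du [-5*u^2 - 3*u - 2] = -10*u - 3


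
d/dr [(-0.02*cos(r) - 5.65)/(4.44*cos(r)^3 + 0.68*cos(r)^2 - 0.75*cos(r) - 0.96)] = (-0.1776*cos(r)^3 - 75.2716*cos(r)^2 - 7.684*cos(r) + 4.2183)*sin(r)/(19.7136*cos(r)^6 + 6.0384*cos(r)^5 - 6.1976*cos(r)^4 - 9.5448*cos(r)^3 - 0.7431*cos(r)^2 + 1.44*cos(r) + 0.9216)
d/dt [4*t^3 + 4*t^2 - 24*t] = 12*t^2 + 8*t - 24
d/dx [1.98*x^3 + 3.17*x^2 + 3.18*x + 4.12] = 5.94*x^2 + 6.34*x + 3.18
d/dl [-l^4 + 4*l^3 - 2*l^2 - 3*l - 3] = -4*l^3 + 12*l^2 - 4*l - 3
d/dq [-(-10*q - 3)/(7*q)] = -3/(7*q^2)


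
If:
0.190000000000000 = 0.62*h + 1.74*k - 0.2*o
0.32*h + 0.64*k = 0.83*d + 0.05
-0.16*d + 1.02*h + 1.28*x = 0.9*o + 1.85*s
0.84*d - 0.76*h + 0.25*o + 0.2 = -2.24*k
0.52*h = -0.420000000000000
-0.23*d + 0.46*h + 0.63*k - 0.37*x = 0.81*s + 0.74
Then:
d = -0.32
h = -0.81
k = 0.07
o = -2.83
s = -0.36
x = -1.90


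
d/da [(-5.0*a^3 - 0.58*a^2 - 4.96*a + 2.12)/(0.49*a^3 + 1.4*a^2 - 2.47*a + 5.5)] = (-6.7158*a^4 + 29.5608*a^3 - 77.2398*a^2 - 12.316*a - 22.0436)/(0.2401*a^6 + 1.372*a^5 - 0.460600000000001*a^4 - 1.526*a^3 + 21.5009*a^2 - 27.17*a + 30.25)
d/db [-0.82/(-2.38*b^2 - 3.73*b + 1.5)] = (-3.9032*b - 3.0586)/(2.38*b^2 + 3.73*b - 1.5)^2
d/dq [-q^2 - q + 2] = -2*q - 1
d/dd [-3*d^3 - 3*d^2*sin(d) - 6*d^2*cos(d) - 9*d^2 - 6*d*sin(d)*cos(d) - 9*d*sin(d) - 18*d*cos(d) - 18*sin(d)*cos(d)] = 6*d^2*sin(d) - 3*d^2*cos(d) - 9*d^2 + 12*d*sin(d) - 21*d*cos(d) - 6*d*cos(2*d) - 18*d - 9*sin(d) - 3*sin(2*d) - 18*cos(d) - 18*cos(2*d)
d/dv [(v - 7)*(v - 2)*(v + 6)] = 3*v^2 - 6*v - 40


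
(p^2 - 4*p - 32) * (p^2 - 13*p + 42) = p^4 - 17*p^3 + 62*p^2 + 248*p - 1344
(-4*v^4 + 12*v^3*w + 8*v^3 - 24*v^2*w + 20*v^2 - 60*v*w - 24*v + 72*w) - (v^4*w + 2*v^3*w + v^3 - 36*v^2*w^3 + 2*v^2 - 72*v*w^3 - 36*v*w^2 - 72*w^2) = -v^4*w - 4*v^4 + 10*v^3*w + 7*v^3 + 36*v^2*w^3 - 24*v^2*w + 18*v^2 + 72*v*w^3 + 36*v*w^2 - 60*v*w - 24*v + 72*w^2 + 72*w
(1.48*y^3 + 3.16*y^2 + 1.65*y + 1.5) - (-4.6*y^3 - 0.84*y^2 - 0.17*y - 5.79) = 6.08*y^3 + 4.0*y^2 + 1.82*y + 7.29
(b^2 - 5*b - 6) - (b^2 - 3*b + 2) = -2*b - 8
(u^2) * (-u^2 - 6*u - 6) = -u^4 - 6*u^3 - 6*u^2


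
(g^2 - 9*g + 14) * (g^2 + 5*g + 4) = g^4 - 4*g^3 - 27*g^2 + 34*g + 56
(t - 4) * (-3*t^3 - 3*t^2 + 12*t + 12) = -3*t^4 + 9*t^3 + 24*t^2 - 36*t - 48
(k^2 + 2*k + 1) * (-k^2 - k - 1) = -k^4 - 3*k^3 - 4*k^2 - 3*k - 1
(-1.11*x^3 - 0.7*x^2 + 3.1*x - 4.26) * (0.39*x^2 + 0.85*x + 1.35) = -0.4329*x^5 - 1.2165*x^4 - 0.8845*x^3 + 0.0286*x^2 + 0.564000000000001*x - 5.751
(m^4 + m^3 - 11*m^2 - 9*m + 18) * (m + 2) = m^5 + 3*m^4 - 9*m^3 - 31*m^2 + 36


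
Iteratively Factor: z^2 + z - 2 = (z - 1)*(z + 2)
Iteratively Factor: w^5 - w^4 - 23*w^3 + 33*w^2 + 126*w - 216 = (w - 3)*(w^4 + 2*w^3 - 17*w^2 - 18*w + 72) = (w - 3)^2*(w^3 + 5*w^2 - 2*w - 24) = (w - 3)^2*(w - 2)*(w^2 + 7*w + 12) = (w - 3)^2*(w - 2)*(w + 4)*(w + 3)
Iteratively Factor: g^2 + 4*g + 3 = (g + 3)*(g + 1)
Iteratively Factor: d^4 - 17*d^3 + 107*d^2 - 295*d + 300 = (d - 3)*(d^3 - 14*d^2 + 65*d - 100) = (d - 5)*(d - 3)*(d^2 - 9*d + 20) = (d - 5)*(d - 4)*(d - 3)*(d - 5)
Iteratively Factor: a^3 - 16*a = (a + 4)*(a^2 - 4*a) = (a - 4)*(a + 4)*(a)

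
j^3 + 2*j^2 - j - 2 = (j - 1)*(j + 1)*(j + 2)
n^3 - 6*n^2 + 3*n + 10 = (n - 5)*(n - 2)*(n + 1)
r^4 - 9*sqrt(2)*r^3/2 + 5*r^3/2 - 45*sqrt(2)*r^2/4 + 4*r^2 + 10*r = r*(r + 5/2)*(r - 4*sqrt(2))*(r - sqrt(2)/2)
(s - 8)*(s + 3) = s^2 - 5*s - 24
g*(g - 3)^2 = g^3 - 6*g^2 + 9*g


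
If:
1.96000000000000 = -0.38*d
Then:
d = -5.16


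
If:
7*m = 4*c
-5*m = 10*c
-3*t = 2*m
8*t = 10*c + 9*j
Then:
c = 0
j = 0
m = 0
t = 0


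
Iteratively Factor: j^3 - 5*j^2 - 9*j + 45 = (j - 3)*(j^2 - 2*j - 15) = (j - 3)*(j + 3)*(j - 5)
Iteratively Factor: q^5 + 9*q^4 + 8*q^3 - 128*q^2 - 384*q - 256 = (q + 1)*(q^4 + 8*q^3 - 128*q - 256) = (q + 1)*(q + 4)*(q^3 + 4*q^2 - 16*q - 64) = (q + 1)*(q + 4)^2*(q^2 - 16) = (q - 4)*(q + 1)*(q + 4)^2*(q + 4)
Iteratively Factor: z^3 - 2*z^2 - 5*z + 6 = (z + 2)*(z^2 - 4*z + 3) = (z - 3)*(z + 2)*(z - 1)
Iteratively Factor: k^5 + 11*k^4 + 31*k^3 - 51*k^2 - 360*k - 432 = (k - 3)*(k^4 + 14*k^3 + 73*k^2 + 168*k + 144) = (k - 3)*(k + 3)*(k^3 + 11*k^2 + 40*k + 48) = (k - 3)*(k + 3)^2*(k^2 + 8*k + 16) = (k - 3)*(k + 3)^2*(k + 4)*(k + 4)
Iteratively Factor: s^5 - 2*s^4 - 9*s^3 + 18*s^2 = (s - 2)*(s^4 - 9*s^2) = s*(s - 2)*(s^3 - 9*s) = s^2*(s - 2)*(s^2 - 9) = s^2*(s - 3)*(s - 2)*(s + 3)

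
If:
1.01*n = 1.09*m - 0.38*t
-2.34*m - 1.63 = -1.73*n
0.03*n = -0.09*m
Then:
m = -0.22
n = 0.65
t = -2.35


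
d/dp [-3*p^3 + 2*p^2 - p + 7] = -9*p^2 + 4*p - 1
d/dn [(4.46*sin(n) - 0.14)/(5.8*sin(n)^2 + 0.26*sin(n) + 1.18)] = (-25.868*sin(n)^2 + 1.624*sin(n) + 5.2992)*cos(n)/(33.64*sin(n)^4 + 3.016*sin(n)^3 + 13.7556*sin(n)^2 + 0.6136*sin(n) + 1.3924)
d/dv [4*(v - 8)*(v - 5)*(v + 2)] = 12*v^2 - 88*v + 56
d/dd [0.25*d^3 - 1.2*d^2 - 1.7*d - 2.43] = 0.75*d^2 - 2.4*d - 1.7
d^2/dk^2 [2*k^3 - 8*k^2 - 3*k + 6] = 12*k - 16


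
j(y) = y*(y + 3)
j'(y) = 2*y + 3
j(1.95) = 9.65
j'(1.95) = 6.90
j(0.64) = 2.33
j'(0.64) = 4.28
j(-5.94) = 17.46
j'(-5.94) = -8.88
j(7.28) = 74.84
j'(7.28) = 17.56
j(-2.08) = -1.91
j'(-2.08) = -1.16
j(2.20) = 11.44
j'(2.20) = 7.40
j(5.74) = 50.17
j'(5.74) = 14.48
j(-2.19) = -1.77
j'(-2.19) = -1.38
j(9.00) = 108.00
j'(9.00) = 21.00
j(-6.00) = 18.00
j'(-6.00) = -9.00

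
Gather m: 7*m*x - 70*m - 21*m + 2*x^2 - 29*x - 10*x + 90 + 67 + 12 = m*(7*x - 91) + 2*x^2 - 39*x + 169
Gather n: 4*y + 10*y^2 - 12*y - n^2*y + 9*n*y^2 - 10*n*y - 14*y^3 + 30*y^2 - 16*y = -n^2*y + n*(9*y^2 - 10*y) - 14*y^3 + 40*y^2 - 24*y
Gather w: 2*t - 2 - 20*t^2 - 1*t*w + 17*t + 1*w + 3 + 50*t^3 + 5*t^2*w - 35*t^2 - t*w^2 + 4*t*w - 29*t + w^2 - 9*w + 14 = 50*t^3 - 55*t^2 - 10*t + w^2*(1 - t) + w*(5*t^2 + 3*t - 8) + 15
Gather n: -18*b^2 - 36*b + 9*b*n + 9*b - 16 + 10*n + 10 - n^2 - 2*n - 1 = -18*b^2 - 27*b - n^2 + n*(9*b + 8) - 7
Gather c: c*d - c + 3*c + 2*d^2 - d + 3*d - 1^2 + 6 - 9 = c*(d + 2) + 2*d^2 + 2*d - 4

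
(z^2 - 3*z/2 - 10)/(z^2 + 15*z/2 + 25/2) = (z - 4)/(z + 5)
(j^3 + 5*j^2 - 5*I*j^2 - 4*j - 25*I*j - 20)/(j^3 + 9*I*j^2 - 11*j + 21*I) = (j^2 + j*(5 - 4*I) - 20*I)/(j^2 + 10*I*j - 21)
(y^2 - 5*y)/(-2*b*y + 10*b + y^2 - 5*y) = y/(-2*b + y)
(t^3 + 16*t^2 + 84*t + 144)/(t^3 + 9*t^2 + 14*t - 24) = (t + 6)/(t - 1)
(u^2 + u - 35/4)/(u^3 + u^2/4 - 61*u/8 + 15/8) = 2*(2*u + 7)/(4*u^2 + 11*u - 3)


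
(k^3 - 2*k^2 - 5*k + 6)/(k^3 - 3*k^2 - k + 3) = (k + 2)/(k + 1)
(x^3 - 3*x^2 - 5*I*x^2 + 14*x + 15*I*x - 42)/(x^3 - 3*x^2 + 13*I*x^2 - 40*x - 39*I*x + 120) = (x^2 - 5*I*x + 14)/(x^2 + 13*I*x - 40)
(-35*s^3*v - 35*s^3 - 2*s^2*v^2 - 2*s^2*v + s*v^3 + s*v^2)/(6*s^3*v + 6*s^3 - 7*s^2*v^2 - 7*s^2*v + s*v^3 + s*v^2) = (-35*s^2 - 2*s*v + v^2)/(6*s^2 - 7*s*v + v^2)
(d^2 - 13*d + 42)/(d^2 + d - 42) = (d - 7)/(d + 7)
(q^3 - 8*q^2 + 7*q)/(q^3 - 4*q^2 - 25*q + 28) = q/(q + 4)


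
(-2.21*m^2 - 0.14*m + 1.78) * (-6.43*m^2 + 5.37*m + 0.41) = 14.2103*m^4 - 10.9675*m^3 - 13.1033*m^2 + 9.5012*m + 0.7298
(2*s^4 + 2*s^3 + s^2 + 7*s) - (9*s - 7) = 2*s^4 + 2*s^3 + s^2 - 2*s + 7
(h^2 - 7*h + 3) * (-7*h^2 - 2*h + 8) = -7*h^4 + 47*h^3 + h^2 - 62*h + 24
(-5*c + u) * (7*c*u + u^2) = -35*c^2*u + 2*c*u^2 + u^3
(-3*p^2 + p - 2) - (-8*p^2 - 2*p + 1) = 5*p^2 + 3*p - 3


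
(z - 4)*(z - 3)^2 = z^3 - 10*z^2 + 33*z - 36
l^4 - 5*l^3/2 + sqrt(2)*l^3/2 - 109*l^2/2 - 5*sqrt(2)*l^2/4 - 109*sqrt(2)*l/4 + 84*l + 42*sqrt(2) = (l - 8)*(l - 3/2)*(l + 7)*(l + sqrt(2)/2)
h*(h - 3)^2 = h^3 - 6*h^2 + 9*h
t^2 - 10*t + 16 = (t - 8)*(t - 2)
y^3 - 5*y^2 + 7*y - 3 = (y - 3)*(y - 1)^2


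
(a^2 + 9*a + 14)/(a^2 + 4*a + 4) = (a + 7)/(a + 2)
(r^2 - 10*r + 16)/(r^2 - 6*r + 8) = (r - 8)/(r - 4)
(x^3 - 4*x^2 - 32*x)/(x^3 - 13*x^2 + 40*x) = (x + 4)/(x - 5)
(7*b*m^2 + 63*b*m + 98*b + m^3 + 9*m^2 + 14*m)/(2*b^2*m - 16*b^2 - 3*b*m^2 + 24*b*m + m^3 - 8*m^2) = (7*b*m^2 + 63*b*m + 98*b + m^3 + 9*m^2 + 14*m)/(2*b^2*m - 16*b^2 - 3*b*m^2 + 24*b*m + m^3 - 8*m^2)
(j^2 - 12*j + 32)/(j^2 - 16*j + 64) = (j - 4)/(j - 8)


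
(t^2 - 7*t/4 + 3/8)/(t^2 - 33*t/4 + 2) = (t - 3/2)/(t - 8)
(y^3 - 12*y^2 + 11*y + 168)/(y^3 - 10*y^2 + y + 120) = (y - 7)/(y - 5)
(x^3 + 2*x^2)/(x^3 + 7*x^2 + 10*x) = x/(x + 5)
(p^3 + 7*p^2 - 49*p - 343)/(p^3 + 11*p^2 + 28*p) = (p^2 - 49)/(p*(p + 4))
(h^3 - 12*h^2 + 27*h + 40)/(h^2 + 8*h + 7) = (h^2 - 13*h + 40)/(h + 7)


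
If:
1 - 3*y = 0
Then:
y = 1/3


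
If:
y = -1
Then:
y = -1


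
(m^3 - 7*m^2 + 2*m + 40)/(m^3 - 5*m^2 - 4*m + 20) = (m - 4)/(m - 2)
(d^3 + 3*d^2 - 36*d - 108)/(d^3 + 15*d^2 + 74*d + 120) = (d^2 - 3*d - 18)/(d^2 + 9*d + 20)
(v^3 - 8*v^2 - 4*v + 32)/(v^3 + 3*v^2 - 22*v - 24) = (v^3 - 8*v^2 - 4*v + 32)/(v^3 + 3*v^2 - 22*v - 24)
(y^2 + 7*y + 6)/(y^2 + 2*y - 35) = (y^2 + 7*y + 6)/(y^2 + 2*y - 35)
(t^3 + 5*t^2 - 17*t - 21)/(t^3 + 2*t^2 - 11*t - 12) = (t + 7)/(t + 4)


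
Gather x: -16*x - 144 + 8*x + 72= -8*x - 72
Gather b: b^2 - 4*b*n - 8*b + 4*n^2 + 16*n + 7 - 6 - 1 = b^2 + b*(-4*n - 8) + 4*n^2 + 16*n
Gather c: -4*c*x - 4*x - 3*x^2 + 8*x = -4*c*x - 3*x^2 + 4*x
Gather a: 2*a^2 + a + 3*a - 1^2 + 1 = 2*a^2 + 4*a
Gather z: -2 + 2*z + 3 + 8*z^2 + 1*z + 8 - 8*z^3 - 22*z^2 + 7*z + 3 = -8*z^3 - 14*z^2 + 10*z + 12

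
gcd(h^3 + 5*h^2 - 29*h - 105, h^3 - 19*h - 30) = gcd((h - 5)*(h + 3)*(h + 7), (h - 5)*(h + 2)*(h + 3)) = h^2 - 2*h - 15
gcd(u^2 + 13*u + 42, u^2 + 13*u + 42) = u^2 + 13*u + 42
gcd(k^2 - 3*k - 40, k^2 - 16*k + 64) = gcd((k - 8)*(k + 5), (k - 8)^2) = k - 8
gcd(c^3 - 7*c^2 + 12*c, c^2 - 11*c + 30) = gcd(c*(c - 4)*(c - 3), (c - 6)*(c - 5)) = 1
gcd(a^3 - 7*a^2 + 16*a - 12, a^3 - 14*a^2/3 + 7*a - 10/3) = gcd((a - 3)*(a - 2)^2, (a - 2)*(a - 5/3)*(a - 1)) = a - 2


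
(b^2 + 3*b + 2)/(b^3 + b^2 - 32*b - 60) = (b + 1)/(b^2 - b - 30)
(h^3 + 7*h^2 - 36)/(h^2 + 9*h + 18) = h - 2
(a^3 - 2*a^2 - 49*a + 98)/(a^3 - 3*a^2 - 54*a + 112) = (a - 7)/(a - 8)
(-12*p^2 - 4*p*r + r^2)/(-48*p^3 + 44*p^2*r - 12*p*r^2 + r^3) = (2*p + r)/(8*p^2 - 6*p*r + r^2)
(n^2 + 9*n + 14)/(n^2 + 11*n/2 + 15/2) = 2*(n^2 + 9*n + 14)/(2*n^2 + 11*n + 15)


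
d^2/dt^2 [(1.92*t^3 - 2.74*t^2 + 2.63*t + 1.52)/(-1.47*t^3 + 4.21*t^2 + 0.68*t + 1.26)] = (-1.4210854715202e-14*t^7 - 11.9228759999999*t^6 - 45.6143939999999*t^5 + 32.0016060000002*t^4 + 125.978818*t^3 - 308.060832*t^2 + 22.416636*t + 27.927104)/(3.176523*t^9 - 27.292167*t^8 + 73.755045*t^7 - 57.536767*t^6 + 12.668592*t^5 - 65.280234*t^4 - 14.955884*t^3 - 21.79926*t^2 - 3.238704*t - 2.000376)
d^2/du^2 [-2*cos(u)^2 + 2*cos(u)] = -2*cos(u) + 4*cos(2*u)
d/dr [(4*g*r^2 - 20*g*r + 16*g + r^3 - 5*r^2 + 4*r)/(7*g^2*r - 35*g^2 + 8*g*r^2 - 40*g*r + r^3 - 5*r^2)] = (-(7*g^2 + 16*g*r - 40*g + 3*r^2 - 10*r)*(4*g*r^2 - 20*g*r + 16*g + r^3 - 5*r^2 + 4*r) + (8*g*r - 20*g + 3*r^2 - 10*r + 4)*(7*g^2*r - 35*g^2 + 8*g*r^2 - 40*g*r + r^3 - 5*r^2))/(7*g^2*r - 35*g^2 + 8*g*r^2 - 40*g*r + r^3 - 5*r^2)^2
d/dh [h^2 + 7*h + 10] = 2*h + 7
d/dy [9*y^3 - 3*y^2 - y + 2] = 27*y^2 - 6*y - 1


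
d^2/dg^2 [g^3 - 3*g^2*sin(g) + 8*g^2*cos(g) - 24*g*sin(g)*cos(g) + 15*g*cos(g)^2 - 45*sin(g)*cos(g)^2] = 3*g^2*sin(g) - 8*g^2*cos(g) - 32*g*sin(g) + 48*g*sin(2*g) - 12*g*cos(g) - 30*g*cos(2*g) + 6*g + 21*sin(g)/4 - 30*sin(2*g) + 405*sin(3*g)/4 + 16*cos(g) - 48*cos(2*g)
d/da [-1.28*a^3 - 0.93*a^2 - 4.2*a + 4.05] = -3.84*a^2 - 1.86*a - 4.2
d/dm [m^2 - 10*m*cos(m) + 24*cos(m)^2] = 10*m*sin(m) + 2*m - 24*sin(2*m) - 10*cos(m)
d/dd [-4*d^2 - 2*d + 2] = -8*d - 2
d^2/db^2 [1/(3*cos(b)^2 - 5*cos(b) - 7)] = (36*sin(b)^4 - 127*sin(b)^2 + 85*cos(b)/4 - 45*cos(3*b)/4 - 1)/(3*sin(b)^2 + 5*cos(b) + 4)^3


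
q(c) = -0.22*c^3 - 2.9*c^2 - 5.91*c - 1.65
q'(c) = -0.66*c^2 - 5.8*c - 5.91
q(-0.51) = 0.64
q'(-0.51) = -3.12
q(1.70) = -21.16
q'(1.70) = -17.68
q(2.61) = -40.74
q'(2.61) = -25.54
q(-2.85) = -3.27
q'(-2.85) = 5.26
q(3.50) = -67.29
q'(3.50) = -34.30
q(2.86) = -47.42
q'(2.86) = -27.90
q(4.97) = -129.66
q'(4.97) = -51.04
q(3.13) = -55.31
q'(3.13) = -30.53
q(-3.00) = -4.08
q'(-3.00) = 5.55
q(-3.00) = -4.08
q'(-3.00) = 5.55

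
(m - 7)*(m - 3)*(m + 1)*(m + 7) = m^4 - 2*m^3 - 52*m^2 + 98*m + 147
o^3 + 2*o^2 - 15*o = o*(o - 3)*(o + 5)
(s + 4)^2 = s^2 + 8*s + 16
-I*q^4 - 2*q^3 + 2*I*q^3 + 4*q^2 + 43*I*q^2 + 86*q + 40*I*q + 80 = (q - 8)*(q + 5)*(q - 2*I)*(-I*q - I)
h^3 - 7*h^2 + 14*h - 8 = (h - 4)*(h - 2)*(h - 1)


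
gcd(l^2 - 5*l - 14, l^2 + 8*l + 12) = l + 2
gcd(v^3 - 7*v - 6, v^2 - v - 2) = v + 1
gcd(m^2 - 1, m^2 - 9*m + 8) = m - 1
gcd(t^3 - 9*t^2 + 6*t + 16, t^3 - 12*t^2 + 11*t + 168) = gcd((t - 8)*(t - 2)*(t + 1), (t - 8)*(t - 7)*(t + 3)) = t - 8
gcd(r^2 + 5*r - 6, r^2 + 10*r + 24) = r + 6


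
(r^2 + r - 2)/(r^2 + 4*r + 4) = (r - 1)/(r + 2)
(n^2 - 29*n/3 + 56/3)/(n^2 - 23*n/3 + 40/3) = (n - 7)/(n - 5)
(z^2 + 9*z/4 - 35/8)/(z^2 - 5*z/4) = (z + 7/2)/z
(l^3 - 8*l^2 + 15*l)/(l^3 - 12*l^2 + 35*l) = (l - 3)/(l - 7)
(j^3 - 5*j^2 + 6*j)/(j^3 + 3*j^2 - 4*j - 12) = j*(j - 3)/(j^2 + 5*j + 6)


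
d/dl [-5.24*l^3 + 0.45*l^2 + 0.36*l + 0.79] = -15.72*l^2 + 0.9*l + 0.36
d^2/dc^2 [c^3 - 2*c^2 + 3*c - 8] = 6*c - 4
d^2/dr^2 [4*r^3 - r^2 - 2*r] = 24*r - 2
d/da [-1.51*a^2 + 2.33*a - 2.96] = 2.33 - 3.02*a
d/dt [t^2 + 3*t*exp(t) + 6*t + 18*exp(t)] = 3*t*exp(t) + 2*t + 21*exp(t) + 6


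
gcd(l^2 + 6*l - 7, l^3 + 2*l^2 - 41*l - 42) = l + 7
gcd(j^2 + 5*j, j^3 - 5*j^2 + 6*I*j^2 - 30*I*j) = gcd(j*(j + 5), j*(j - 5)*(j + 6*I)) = j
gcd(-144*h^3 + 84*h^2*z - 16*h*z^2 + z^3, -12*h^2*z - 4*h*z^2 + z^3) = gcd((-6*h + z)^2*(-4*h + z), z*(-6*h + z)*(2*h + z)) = -6*h + z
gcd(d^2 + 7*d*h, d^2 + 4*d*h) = d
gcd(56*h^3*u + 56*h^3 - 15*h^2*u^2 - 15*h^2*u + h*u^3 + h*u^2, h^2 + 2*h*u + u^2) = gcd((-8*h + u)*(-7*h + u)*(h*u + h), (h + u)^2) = 1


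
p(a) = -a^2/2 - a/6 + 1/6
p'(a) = -a - 1/6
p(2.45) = -3.24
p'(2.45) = -2.62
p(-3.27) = -4.63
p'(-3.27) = 3.10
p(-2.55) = -2.66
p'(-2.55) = 2.38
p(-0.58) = 0.10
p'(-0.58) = 0.41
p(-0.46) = 0.14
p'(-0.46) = 0.29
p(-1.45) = -0.64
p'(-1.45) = 1.28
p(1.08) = -0.60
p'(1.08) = -1.25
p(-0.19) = 0.18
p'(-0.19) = 0.02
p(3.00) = -4.83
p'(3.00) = -3.17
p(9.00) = -41.83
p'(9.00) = -9.17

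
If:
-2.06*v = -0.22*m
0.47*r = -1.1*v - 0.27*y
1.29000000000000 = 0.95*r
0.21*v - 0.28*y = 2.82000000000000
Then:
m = 14.96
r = 1.36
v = 1.60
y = -8.87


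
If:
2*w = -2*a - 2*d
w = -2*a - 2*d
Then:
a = -d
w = 0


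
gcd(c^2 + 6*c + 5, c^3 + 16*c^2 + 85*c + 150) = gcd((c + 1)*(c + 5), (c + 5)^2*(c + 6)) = c + 5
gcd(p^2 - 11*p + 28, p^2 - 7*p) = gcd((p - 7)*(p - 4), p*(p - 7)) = p - 7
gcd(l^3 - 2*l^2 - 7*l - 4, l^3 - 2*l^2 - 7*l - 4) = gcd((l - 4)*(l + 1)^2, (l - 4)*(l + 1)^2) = l^3 - 2*l^2 - 7*l - 4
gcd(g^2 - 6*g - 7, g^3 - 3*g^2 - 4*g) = g + 1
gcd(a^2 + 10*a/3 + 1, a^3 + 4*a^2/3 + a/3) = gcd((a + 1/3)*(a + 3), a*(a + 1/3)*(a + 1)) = a + 1/3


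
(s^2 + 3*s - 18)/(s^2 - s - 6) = (s + 6)/(s + 2)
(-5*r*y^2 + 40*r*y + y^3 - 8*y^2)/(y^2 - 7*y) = (-5*r*y + 40*r + y^2 - 8*y)/(y - 7)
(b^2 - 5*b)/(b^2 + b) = (b - 5)/(b + 1)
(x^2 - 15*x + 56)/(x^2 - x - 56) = (x - 7)/(x + 7)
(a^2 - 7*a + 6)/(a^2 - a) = (a - 6)/a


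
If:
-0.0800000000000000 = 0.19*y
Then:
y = -0.42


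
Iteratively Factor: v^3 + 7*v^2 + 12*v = (v)*(v^2 + 7*v + 12) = v*(v + 4)*(v + 3)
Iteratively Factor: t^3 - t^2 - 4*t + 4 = (t + 2)*(t^2 - 3*t + 2) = (t - 1)*(t + 2)*(t - 2)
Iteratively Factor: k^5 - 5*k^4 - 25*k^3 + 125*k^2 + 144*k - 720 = (k + 4)*(k^4 - 9*k^3 + 11*k^2 + 81*k - 180) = (k - 5)*(k + 4)*(k^3 - 4*k^2 - 9*k + 36) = (k - 5)*(k + 3)*(k + 4)*(k^2 - 7*k + 12) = (k - 5)*(k - 3)*(k + 3)*(k + 4)*(k - 4)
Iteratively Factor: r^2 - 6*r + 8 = (r - 2)*(r - 4)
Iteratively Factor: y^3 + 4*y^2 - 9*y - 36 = (y + 3)*(y^2 + y - 12) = (y - 3)*(y + 3)*(y + 4)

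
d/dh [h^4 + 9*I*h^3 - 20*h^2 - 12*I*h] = 4*h^3 + 27*I*h^2 - 40*h - 12*I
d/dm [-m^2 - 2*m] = -2*m - 2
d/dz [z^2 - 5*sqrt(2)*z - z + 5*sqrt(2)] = 2*z - 5*sqrt(2) - 1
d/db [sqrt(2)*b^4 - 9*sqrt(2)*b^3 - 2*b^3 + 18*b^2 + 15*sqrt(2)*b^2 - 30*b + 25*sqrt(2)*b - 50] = 4*sqrt(2)*b^3 - 27*sqrt(2)*b^2 - 6*b^2 + 36*b + 30*sqrt(2)*b - 30 + 25*sqrt(2)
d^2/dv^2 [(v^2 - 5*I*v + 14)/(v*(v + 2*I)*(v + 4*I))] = 2*(v^3 - 21*I*v^2 + 84*v + 112*I)/(v^3*(v^3 + 12*I*v^2 - 48*v - 64*I))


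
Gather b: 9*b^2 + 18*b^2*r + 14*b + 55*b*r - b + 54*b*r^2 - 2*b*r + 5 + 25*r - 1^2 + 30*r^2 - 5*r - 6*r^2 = b^2*(18*r + 9) + b*(54*r^2 + 53*r + 13) + 24*r^2 + 20*r + 4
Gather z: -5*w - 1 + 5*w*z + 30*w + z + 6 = 25*w + z*(5*w + 1) + 5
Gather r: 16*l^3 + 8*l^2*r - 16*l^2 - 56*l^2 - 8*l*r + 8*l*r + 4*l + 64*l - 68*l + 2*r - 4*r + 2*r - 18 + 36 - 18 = 16*l^3 + 8*l^2*r - 72*l^2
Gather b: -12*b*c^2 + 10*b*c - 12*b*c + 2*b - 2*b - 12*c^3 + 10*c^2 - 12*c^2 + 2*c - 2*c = b*(-12*c^2 - 2*c) - 12*c^3 - 2*c^2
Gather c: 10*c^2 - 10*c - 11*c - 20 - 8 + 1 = 10*c^2 - 21*c - 27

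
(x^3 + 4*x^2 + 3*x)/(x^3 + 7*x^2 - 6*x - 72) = x*(x^2 + 4*x + 3)/(x^3 + 7*x^2 - 6*x - 72)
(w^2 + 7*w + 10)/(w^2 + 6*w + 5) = (w + 2)/(w + 1)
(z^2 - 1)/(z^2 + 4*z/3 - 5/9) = 9*(z^2 - 1)/(9*z^2 + 12*z - 5)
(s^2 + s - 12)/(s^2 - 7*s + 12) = (s + 4)/(s - 4)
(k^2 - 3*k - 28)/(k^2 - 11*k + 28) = (k + 4)/(k - 4)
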